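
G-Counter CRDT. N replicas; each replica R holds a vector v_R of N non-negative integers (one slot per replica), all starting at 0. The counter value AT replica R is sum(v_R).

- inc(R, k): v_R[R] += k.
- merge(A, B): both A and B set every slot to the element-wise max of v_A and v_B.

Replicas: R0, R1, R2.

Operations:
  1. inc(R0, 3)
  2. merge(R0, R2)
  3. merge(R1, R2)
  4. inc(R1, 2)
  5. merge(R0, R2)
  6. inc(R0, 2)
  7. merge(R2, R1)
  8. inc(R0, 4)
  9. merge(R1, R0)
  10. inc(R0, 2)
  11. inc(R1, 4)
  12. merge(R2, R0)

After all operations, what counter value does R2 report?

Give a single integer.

Answer: 13

Derivation:
Op 1: inc R0 by 3 -> R0=(3,0,0) value=3
Op 2: merge R0<->R2 -> R0=(3,0,0) R2=(3,0,0)
Op 3: merge R1<->R2 -> R1=(3,0,0) R2=(3,0,0)
Op 4: inc R1 by 2 -> R1=(3,2,0) value=5
Op 5: merge R0<->R2 -> R0=(3,0,0) R2=(3,0,0)
Op 6: inc R0 by 2 -> R0=(5,0,0) value=5
Op 7: merge R2<->R1 -> R2=(3,2,0) R1=(3,2,0)
Op 8: inc R0 by 4 -> R0=(9,0,0) value=9
Op 9: merge R1<->R0 -> R1=(9,2,0) R0=(9,2,0)
Op 10: inc R0 by 2 -> R0=(11,2,0) value=13
Op 11: inc R1 by 4 -> R1=(9,6,0) value=15
Op 12: merge R2<->R0 -> R2=(11,2,0) R0=(11,2,0)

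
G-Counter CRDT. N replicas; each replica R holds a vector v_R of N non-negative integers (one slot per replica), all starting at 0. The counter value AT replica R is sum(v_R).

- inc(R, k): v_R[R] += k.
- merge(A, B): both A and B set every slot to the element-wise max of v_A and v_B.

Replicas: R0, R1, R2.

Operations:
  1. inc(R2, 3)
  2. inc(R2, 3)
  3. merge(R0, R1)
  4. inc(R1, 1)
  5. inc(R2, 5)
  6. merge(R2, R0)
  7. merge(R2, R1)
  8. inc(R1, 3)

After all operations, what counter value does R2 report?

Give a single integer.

Answer: 12

Derivation:
Op 1: inc R2 by 3 -> R2=(0,0,3) value=3
Op 2: inc R2 by 3 -> R2=(0,0,6) value=6
Op 3: merge R0<->R1 -> R0=(0,0,0) R1=(0,0,0)
Op 4: inc R1 by 1 -> R1=(0,1,0) value=1
Op 5: inc R2 by 5 -> R2=(0,0,11) value=11
Op 6: merge R2<->R0 -> R2=(0,0,11) R0=(0,0,11)
Op 7: merge R2<->R1 -> R2=(0,1,11) R1=(0,1,11)
Op 8: inc R1 by 3 -> R1=(0,4,11) value=15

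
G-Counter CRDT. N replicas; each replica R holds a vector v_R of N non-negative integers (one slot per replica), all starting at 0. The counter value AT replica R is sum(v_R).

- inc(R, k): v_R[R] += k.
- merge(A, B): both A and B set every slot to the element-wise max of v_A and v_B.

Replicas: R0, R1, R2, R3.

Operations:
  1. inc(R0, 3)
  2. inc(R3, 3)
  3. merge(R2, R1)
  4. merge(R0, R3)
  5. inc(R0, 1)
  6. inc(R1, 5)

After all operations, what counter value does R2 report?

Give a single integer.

Answer: 0

Derivation:
Op 1: inc R0 by 3 -> R0=(3,0,0,0) value=3
Op 2: inc R3 by 3 -> R3=(0,0,0,3) value=3
Op 3: merge R2<->R1 -> R2=(0,0,0,0) R1=(0,0,0,0)
Op 4: merge R0<->R3 -> R0=(3,0,0,3) R3=(3,0,0,3)
Op 5: inc R0 by 1 -> R0=(4,0,0,3) value=7
Op 6: inc R1 by 5 -> R1=(0,5,0,0) value=5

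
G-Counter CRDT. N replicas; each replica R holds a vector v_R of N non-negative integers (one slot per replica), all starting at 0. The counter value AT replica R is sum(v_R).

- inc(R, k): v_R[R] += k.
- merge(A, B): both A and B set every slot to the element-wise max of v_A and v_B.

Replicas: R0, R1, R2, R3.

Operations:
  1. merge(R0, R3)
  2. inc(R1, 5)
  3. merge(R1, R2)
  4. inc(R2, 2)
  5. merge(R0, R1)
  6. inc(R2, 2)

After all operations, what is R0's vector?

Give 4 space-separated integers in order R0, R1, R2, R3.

Answer: 0 5 0 0

Derivation:
Op 1: merge R0<->R3 -> R0=(0,0,0,0) R3=(0,0,0,0)
Op 2: inc R1 by 5 -> R1=(0,5,0,0) value=5
Op 3: merge R1<->R2 -> R1=(0,5,0,0) R2=(0,5,0,0)
Op 4: inc R2 by 2 -> R2=(0,5,2,0) value=7
Op 5: merge R0<->R1 -> R0=(0,5,0,0) R1=(0,5,0,0)
Op 6: inc R2 by 2 -> R2=(0,5,4,0) value=9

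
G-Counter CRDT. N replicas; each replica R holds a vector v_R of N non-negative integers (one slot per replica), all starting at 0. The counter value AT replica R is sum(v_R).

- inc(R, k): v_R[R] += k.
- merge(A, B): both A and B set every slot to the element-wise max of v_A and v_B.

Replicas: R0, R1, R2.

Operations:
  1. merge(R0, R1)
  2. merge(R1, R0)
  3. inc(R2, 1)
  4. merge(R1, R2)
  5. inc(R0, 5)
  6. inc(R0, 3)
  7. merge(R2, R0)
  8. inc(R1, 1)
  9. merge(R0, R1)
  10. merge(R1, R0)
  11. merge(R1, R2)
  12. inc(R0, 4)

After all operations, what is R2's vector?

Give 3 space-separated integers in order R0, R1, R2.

Answer: 8 1 1

Derivation:
Op 1: merge R0<->R1 -> R0=(0,0,0) R1=(0,0,0)
Op 2: merge R1<->R0 -> R1=(0,0,0) R0=(0,0,0)
Op 3: inc R2 by 1 -> R2=(0,0,1) value=1
Op 4: merge R1<->R2 -> R1=(0,0,1) R2=(0,0,1)
Op 5: inc R0 by 5 -> R0=(5,0,0) value=5
Op 6: inc R0 by 3 -> R0=(8,0,0) value=8
Op 7: merge R2<->R0 -> R2=(8,0,1) R0=(8,0,1)
Op 8: inc R1 by 1 -> R1=(0,1,1) value=2
Op 9: merge R0<->R1 -> R0=(8,1,1) R1=(8,1,1)
Op 10: merge R1<->R0 -> R1=(8,1,1) R0=(8,1,1)
Op 11: merge R1<->R2 -> R1=(8,1,1) R2=(8,1,1)
Op 12: inc R0 by 4 -> R0=(12,1,1) value=14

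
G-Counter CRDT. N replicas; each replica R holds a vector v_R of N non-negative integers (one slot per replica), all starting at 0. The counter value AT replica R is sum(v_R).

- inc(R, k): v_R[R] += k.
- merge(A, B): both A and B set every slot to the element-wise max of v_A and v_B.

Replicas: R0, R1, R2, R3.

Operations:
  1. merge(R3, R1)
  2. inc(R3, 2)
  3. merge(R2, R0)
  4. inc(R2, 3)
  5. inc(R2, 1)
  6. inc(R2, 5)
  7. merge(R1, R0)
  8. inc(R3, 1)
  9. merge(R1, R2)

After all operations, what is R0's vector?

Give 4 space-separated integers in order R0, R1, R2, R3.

Answer: 0 0 0 0

Derivation:
Op 1: merge R3<->R1 -> R3=(0,0,0,0) R1=(0,0,0,0)
Op 2: inc R3 by 2 -> R3=(0,0,0,2) value=2
Op 3: merge R2<->R0 -> R2=(0,0,0,0) R0=(0,0,0,0)
Op 4: inc R2 by 3 -> R2=(0,0,3,0) value=3
Op 5: inc R2 by 1 -> R2=(0,0,4,0) value=4
Op 6: inc R2 by 5 -> R2=(0,0,9,0) value=9
Op 7: merge R1<->R0 -> R1=(0,0,0,0) R0=(0,0,0,0)
Op 8: inc R3 by 1 -> R3=(0,0,0,3) value=3
Op 9: merge R1<->R2 -> R1=(0,0,9,0) R2=(0,0,9,0)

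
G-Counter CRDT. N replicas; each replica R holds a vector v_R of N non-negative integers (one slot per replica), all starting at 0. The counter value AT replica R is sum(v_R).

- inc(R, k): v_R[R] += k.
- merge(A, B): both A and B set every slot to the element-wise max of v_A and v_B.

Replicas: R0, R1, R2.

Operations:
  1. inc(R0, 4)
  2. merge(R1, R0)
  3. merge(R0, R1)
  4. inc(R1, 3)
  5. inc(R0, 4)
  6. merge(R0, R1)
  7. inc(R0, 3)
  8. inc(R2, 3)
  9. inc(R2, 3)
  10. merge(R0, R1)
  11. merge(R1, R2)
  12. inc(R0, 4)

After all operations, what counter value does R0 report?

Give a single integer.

Answer: 18

Derivation:
Op 1: inc R0 by 4 -> R0=(4,0,0) value=4
Op 2: merge R1<->R0 -> R1=(4,0,0) R0=(4,0,0)
Op 3: merge R0<->R1 -> R0=(4,0,0) R1=(4,0,0)
Op 4: inc R1 by 3 -> R1=(4,3,0) value=7
Op 5: inc R0 by 4 -> R0=(8,0,0) value=8
Op 6: merge R0<->R1 -> R0=(8,3,0) R1=(8,3,0)
Op 7: inc R0 by 3 -> R0=(11,3,0) value=14
Op 8: inc R2 by 3 -> R2=(0,0,3) value=3
Op 9: inc R2 by 3 -> R2=(0,0,6) value=6
Op 10: merge R0<->R1 -> R0=(11,3,0) R1=(11,3,0)
Op 11: merge R1<->R2 -> R1=(11,3,6) R2=(11,3,6)
Op 12: inc R0 by 4 -> R0=(15,3,0) value=18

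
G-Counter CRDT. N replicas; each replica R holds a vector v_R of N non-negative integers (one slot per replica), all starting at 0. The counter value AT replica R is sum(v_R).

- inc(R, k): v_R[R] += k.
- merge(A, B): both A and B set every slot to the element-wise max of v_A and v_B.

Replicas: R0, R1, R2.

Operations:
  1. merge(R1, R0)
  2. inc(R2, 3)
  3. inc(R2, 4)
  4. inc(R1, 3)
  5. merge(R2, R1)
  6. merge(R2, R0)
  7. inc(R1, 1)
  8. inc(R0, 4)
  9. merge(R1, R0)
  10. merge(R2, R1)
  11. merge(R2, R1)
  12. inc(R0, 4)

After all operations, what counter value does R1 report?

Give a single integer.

Answer: 15

Derivation:
Op 1: merge R1<->R0 -> R1=(0,0,0) R0=(0,0,0)
Op 2: inc R2 by 3 -> R2=(0,0,3) value=3
Op 3: inc R2 by 4 -> R2=(0,0,7) value=7
Op 4: inc R1 by 3 -> R1=(0,3,0) value=3
Op 5: merge R2<->R1 -> R2=(0,3,7) R1=(0,3,7)
Op 6: merge R2<->R0 -> R2=(0,3,7) R0=(0,3,7)
Op 7: inc R1 by 1 -> R1=(0,4,7) value=11
Op 8: inc R0 by 4 -> R0=(4,3,7) value=14
Op 9: merge R1<->R0 -> R1=(4,4,7) R0=(4,4,7)
Op 10: merge R2<->R1 -> R2=(4,4,7) R1=(4,4,7)
Op 11: merge R2<->R1 -> R2=(4,4,7) R1=(4,4,7)
Op 12: inc R0 by 4 -> R0=(8,4,7) value=19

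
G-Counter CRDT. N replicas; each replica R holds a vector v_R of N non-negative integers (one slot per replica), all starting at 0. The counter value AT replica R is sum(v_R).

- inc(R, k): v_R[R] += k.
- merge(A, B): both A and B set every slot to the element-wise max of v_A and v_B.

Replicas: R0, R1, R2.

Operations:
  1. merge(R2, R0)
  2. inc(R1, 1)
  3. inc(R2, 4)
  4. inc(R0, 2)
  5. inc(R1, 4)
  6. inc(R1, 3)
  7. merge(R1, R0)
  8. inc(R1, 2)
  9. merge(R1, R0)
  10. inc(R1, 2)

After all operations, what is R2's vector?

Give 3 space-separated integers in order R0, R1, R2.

Op 1: merge R2<->R0 -> R2=(0,0,0) R0=(0,0,0)
Op 2: inc R1 by 1 -> R1=(0,1,0) value=1
Op 3: inc R2 by 4 -> R2=(0,0,4) value=4
Op 4: inc R0 by 2 -> R0=(2,0,0) value=2
Op 5: inc R1 by 4 -> R1=(0,5,0) value=5
Op 6: inc R1 by 3 -> R1=(0,8,0) value=8
Op 7: merge R1<->R0 -> R1=(2,8,0) R0=(2,8,0)
Op 8: inc R1 by 2 -> R1=(2,10,0) value=12
Op 9: merge R1<->R0 -> R1=(2,10,0) R0=(2,10,0)
Op 10: inc R1 by 2 -> R1=(2,12,0) value=14

Answer: 0 0 4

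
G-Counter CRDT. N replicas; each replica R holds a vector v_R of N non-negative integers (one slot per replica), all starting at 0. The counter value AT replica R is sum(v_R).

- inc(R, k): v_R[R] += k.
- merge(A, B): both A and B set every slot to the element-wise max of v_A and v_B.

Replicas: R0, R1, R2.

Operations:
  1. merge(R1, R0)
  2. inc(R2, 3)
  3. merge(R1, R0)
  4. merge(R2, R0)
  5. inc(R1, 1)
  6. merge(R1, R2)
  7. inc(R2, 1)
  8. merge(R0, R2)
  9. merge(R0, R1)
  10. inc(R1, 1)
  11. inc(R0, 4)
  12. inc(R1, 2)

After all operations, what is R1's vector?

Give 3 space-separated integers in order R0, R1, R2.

Op 1: merge R1<->R0 -> R1=(0,0,0) R0=(0,0,0)
Op 2: inc R2 by 3 -> R2=(0,0,3) value=3
Op 3: merge R1<->R0 -> R1=(0,0,0) R0=(0,0,0)
Op 4: merge R2<->R0 -> R2=(0,0,3) R0=(0,0,3)
Op 5: inc R1 by 1 -> R1=(0,1,0) value=1
Op 6: merge R1<->R2 -> R1=(0,1,3) R2=(0,1,3)
Op 7: inc R2 by 1 -> R2=(0,1,4) value=5
Op 8: merge R0<->R2 -> R0=(0,1,4) R2=(0,1,4)
Op 9: merge R0<->R1 -> R0=(0,1,4) R1=(0,1,4)
Op 10: inc R1 by 1 -> R1=(0,2,4) value=6
Op 11: inc R0 by 4 -> R0=(4,1,4) value=9
Op 12: inc R1 by 2 -> R1=(0,4,4) value=8

Answer: 0 4 4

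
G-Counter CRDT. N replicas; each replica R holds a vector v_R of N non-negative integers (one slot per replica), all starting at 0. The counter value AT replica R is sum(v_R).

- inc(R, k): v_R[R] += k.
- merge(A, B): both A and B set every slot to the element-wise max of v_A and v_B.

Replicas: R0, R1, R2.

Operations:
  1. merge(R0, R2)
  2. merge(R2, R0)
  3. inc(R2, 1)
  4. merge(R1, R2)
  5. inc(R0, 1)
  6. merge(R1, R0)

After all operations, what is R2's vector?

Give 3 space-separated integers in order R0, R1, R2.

Answer: 0 0 1

Derivation:
Op 1: merge R0<->R2 -> R0=(0,0,0) R2=(0,0,0)
Op 2: merge R2<->R0 -> R2=(0,0,0) R0=(0,0,0)
Op 3: inc R2 by 1 -> R2=(0,0,1) value=1
Op 4: merge R1<->R2 -> R1=(0,0,1) R2=(0,0,1)
Op 5: inc R0 by 1 -> R0=(1,0,0) value=1
Op 6: merge R1<->R0 -> R1=(1,0,1) R0=(1,0,1)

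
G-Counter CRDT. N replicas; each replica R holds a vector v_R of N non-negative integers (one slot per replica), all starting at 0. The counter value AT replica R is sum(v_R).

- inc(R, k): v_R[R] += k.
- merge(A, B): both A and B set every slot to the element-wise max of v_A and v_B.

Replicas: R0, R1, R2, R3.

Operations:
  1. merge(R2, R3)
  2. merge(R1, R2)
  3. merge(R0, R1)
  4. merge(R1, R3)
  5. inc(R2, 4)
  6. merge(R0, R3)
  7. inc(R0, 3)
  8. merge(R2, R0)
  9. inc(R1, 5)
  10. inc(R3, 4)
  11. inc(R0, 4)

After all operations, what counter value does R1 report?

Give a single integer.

Answer: 5

Derivation:
Op 1: merge R2<->R3 -> R2=(0,0,0,0) R3=(0,0,0,0)
Op 2: merge R1<->R2 -> R1=(0,0,0,0) R2=(0,0,0,0)
Op 3: merge R0<->R1 -> R0=(0,0,0,0) R1=(0,0,0,0)
Op 4: merge R1<->R3 -> R1=(0,0,0,0) R3=(0,0,0,0)
Op 5: inc R2 by 4 -> R2=(0,0,4,0) value=4
Op 6: merge R0<->R3 -> R0=(0,0,0,0) R3=(0,0,0,0)
Op 7: inc R0 by 3 -> R0=(3,0,0,0) value=3
Op 8: merge R2<->R0 -> R2=(3,0,4,0) R0=(3,0,4,0)
Op 9: inc R1 by 5 -> R1=(0,5,0,0) value=5
Op 10: inc R3 by 4 -> R3=(0,0,0,4) value=4
Op 11: inc R0 by 4 -> R0=(7,0,4,0) value=11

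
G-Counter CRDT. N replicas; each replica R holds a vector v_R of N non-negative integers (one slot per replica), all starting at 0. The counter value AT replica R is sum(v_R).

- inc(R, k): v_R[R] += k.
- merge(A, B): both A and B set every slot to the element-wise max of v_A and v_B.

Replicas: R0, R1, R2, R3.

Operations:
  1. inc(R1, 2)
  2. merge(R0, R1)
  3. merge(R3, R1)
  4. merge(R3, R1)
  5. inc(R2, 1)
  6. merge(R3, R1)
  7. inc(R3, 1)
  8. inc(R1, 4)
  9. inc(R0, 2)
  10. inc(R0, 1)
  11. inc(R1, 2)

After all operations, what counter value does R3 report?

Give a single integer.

Op 1: inc R1 by 2 -> R1=(0,2,0,0) value=2
Op 2: merge R0<->R1 -> R0=(0,2,0,0) R1=(0,2,0,0)
Op 3: merge R3<->R1 -> R3=(0,2,0,0) R1=(0,2,0,0)
Op 4: merge R3<->R1 -> R3=(0,2,0,0) R1=(0,2,0,0)
Op 5: inc R2 by 1 -> R2=(0,0,1,0) value=1
Op 6: merge R3<->R1 -> R3=(0,2,0,0) R1=(0,2,0,0)
Op 7: inc R3 by 1 -> R3=(0,2,0,1) value=3
Op 8: inc R1 by 4 -> R1=(0,6,0,0) value=6
Op 9: inc R0 by 2 -> R0=(2,2,0,0) value=4
Op 10: inc R0 by 1 -> R0=(3,2,0,0) value=5
Op 11: inc R1 by 2 -> R1=(0,8,0,0) value=8

Answer: 3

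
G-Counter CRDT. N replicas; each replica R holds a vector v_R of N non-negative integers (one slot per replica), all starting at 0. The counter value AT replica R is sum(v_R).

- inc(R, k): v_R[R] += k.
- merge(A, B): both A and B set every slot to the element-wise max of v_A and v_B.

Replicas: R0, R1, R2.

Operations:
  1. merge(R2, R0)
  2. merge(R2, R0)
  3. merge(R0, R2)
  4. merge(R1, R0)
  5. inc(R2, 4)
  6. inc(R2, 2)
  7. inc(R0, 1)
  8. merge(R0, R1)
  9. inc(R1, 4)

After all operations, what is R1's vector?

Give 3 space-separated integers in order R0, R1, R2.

Answer: 1 4 0

Derivation:
Op 1: merge R2<->R0 -> R2=(0,0,0) R0=(0,0,0)
Op 2: merge R2<->R0 -> R2=(0,0,0) R0=(0,0,0)
Op 3: merge R0<->R2 -> R0=(0,0,0) R2=(0,0,0)
Op 4: merge R1<->R0 -> R1=(0,0,0) R0=(0,0,0)
Op 5: inc R2 by 4 -> R2=(0,0,4) value=4
Op 6: inc R2 by 2 -> R2=(0,0,6) value=6
Op 7: inc R0 by 1 -> R0=(1,0,0) value=1
Op 8: merge R0<->R1 -> R0=(1,0,0) R1=(1,0,0)
Op 9: inc R1 by 4 -> R1=(1,4,0) value=5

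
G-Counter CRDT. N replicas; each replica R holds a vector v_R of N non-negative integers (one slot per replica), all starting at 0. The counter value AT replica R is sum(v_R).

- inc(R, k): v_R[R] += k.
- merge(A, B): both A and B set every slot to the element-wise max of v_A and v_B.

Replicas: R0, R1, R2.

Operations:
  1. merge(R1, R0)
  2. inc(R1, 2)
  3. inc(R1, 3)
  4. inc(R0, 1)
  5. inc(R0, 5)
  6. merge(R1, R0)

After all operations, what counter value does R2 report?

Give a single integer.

Op 1: merge R1<->R0 -> R1=(0,0,0) R0=(0,0,0)
Op 2: inc R1 by 2 -> R1=(0,2,0) value=2
Op 3: inc R1 by 3 -> R1=(0,5,0) value=5
Op 4: inc R0 by 1 -> R0=(1,0,0) value=1
Op 5: inc R0 by 5 -> R0=(6,0,0) value=6
Op 6: merge R1<->R0 -> R1=(6,5,0) R0=(6,5,0)

Answer: 0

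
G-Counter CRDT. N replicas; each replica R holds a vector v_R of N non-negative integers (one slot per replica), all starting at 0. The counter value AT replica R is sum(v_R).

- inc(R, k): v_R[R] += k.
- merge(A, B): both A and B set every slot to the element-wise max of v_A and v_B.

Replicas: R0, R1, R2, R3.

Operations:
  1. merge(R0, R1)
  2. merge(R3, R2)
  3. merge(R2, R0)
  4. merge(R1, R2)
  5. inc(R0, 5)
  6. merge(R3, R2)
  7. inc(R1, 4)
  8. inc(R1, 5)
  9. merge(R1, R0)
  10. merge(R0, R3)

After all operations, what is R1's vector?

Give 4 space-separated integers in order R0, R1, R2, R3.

Op 1: merge R0<->R1 -> R0=(0,0,0,0) R1=(0,0,0,0)
Op 2: merge R3<->R2 -> R3=(0,0,0,0) R2=(0,0,0,0)
Op 3: merge R2<->R0 -> R2=(0,0,0,0) R0=(0,0,0,0)
Op 4: merge R1<->R2 -> R1=(0,0,0,0) R2=(0,0,0,0)
Op 5: inc R0 by 5 -> R0=(5,0,0,0) value=5
Op 6: merge R3<->R2 -> R3=(0,0,0,0) R2=(0,0,0,0)
Op 7: inc R1 by 4 -> R1=(0,4,0,0) value=4
Op 8: inc R1 by 5 -> R1=(0,9,0,0) value=9
Op 9: merge R1<->R0 -> R1=(5,9,0,0) R0=(5,9,0,0)
Op 10: merge R0<->R3 -> R0=(5,9,0,0) R3=(5,9,0,0)

Answer: 5 9 0 0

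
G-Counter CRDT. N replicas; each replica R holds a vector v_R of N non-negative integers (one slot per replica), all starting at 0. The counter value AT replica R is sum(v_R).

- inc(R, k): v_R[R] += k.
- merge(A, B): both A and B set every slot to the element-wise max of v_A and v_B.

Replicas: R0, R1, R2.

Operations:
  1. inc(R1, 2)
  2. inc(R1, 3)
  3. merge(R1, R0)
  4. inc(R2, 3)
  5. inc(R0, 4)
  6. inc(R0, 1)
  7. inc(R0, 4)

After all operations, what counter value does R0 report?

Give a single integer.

Answer: 14

Derivation:
Op 1: inc R1 by 2 -> R1=(0,2,0) value=2
Op 2: inc R1 by 3 -> R1=(0,5,0) value=5
Op 3: merge R1<->R0 -> R1=(0,5,0) R0=(0,5,0)
Op 4: inc R2 by 3 -> R2=(0,0,3) value=3
Op 5: inc R0 by 4 -> R0=(4,5,0) value=9
Op 6: inc R0 by 1 -> R0=(5,5,0) value=10
Op 7: inc R0 by 4 -> R0=(9,5,0) value=14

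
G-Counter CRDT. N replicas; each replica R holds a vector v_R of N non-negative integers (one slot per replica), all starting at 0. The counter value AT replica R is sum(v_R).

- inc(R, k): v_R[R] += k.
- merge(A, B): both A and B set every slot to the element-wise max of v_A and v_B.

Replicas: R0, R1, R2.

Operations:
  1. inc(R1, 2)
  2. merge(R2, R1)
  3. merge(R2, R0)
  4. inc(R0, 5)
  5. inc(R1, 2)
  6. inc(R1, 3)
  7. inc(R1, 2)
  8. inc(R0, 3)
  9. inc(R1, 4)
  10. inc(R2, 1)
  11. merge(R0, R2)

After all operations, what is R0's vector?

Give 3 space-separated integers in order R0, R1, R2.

Op 1: inc R1 by 2 -> R1=(0,2,0) value=2
Op 2: merge R2<->R1 -> R2=(0,2,0) R1=(0,2,0)
Op 3: merge R2<->R0 -> R2=(0,2,0) R0=(0,2,0)
Op 4: inc R0 by 5 -> R0=(5,2,0) value=7
Op 5: inc R1 by 2 -> R1=(0,4,0) value=4
Op 6: inc R1 by 3 -> R1=(0,7,0) value=7
Op 7: inc R1 by 2 -> R1=(0,9,0) value=9
Op 8: inc R0 by 3 -> R0=(8,2,0) value=10
Op 9: inc R1 by 4 -> R1=(0,13,0) value=13
Op 10: inc R2 by 1 -> R2=(0,2,1) value=3
Op 11: merge R0<->R2 -> R0=(8,2,1) R2=(8,2,1)

Answer: 8 2 1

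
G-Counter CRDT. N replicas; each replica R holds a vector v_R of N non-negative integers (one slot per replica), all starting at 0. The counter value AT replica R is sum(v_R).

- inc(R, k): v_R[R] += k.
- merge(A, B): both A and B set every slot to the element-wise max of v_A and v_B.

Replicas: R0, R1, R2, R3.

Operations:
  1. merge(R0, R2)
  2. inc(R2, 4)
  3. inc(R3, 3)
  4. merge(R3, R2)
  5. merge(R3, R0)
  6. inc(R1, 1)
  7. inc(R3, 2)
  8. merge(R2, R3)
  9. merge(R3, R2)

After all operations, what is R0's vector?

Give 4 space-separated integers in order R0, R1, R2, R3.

Answer: 0 0 4 3

Derivation:
Op 1: merge R0<->R2 -> R0=(0,0,0,0) R2=(0,0,0,0)
Op 2: inc R2 by 4 -> R2=(0,0,4,0) value=4
Op 3: inc R3 by 3 -> R3=(0,0,0,3) value=3
Op 4: merge R3<->R2 -> R3=(0,0,4,3) R2=(0,0,4,3)
Op 5: merge R3<->R0 -> R3=(0,0,4,3) R0=(0,0,4,3)
Op 6: inc R1 by 1 -> R1=(0,1,0,0) value=1
Op 7: inc R3 by 2 -> R3=(0,0,4,5) value=9
Op 8: merge R2<->R3 -> R2=(0,0,4,5) R3=(0,0,4,5)
Op 9: merge R3<->R2 -> R3=(0,0,4,5) R2=(0,0,4,5)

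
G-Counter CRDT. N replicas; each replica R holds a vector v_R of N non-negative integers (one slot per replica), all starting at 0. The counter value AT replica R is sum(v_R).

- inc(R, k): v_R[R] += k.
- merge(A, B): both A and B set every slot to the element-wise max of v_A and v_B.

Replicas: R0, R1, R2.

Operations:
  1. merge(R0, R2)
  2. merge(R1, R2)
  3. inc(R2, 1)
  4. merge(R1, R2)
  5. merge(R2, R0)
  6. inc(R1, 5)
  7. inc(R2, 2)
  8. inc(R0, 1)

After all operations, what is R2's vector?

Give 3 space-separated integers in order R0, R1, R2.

Op 1: merge R0<->R2 -> R0=(0,0,0) R2=(0,0,0)
Op 2: merge R1<->R2 -> R1=(0,0,0) R2=(0,0,0)
Op 3: inc R2 by 1 -> R2=(0,0,1) value=1
Op 4: merge R1<->R2 -> R1=(0,0,1) R2=(0,0,1)
Op 5: merge R2<->R0 -> R2=(0,0,1) R0=(0,0,1)
Op 6: inc R1 by 5 -> R1=(0,5,1) value=6
Op 7: inc R2 by 2 -> R2=(0,0,3) value=3
Op 8: inc R0 by 1 -> R0=(1,0,1) value=2

Answer: 0 0 3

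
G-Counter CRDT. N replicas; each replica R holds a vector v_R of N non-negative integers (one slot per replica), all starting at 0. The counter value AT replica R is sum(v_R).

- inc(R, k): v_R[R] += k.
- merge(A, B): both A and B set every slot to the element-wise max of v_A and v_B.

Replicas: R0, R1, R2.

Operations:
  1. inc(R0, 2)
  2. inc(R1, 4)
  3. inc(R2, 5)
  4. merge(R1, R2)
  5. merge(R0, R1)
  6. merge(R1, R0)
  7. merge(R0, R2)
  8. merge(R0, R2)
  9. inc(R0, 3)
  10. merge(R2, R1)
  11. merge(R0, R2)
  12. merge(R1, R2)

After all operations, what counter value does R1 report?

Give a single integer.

Answer: 14

Derivation:
Op 1: inc R0 by 2 -> R0=(2,0,0) value=2
Op 2: inc R1 by 4 -> R1=(0,4,0) value=4
Op 3: inc R2 by 5 -> R2=(0,0,5) value=5
Op 4: merge R1<->R2 -> R1=(0,4,5) R2=(0,4,5)
Op 5: merge R0<->R1 -> R0=(2,4,5) R1=(2,4,5)
Op 6: merge R1<->R0 -> R1=(2,4,5) R0=(2,4,5)
Op 7: merge R0<->R2 -> R0=(2,4,5) R2=(2,4,5)
Op 8: merge R0<->R2 -> R0=(2,4,5) R2=(2,4,5)
Op 9: inc R0 by 3 -> R0=(5,4,5) value=14
Op 10: merge R2<->R1 -> R2=(2,4,5) R1=(2,4,5)
Op 11: merge R0<->R2 -> R0=(5,4,5) R2=(5,4,5)
Op 12: merge R1<->R2 -> R1=(5,4,5) R2=(5,4,5)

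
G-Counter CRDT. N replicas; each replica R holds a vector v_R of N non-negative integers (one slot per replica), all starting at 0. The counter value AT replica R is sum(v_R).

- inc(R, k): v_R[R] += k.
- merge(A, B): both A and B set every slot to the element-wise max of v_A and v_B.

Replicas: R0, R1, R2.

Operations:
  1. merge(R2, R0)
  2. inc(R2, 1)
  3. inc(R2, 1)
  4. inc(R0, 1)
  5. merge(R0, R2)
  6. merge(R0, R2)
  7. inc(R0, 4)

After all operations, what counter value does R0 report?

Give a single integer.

Answer: 7

Derivation:
Op 1: merge R2<->R0 -> R2=(0,0,0) R0=(0,0,0)
Op 2: inc R2 by 1 -> R2=(0,0,1) value=1
Op 3: inc R2 by 1 -> R2=(0,0,2) value=2
Op 4: inc R0 by 1 -> R0=(1,0,0) value=1
Op 5: merge R0<->R2 -> R0=(1,0,2) R2=(1,0,2)
Op 6: merge R0<->R2 -> R0=(1,0,2) R2=(1,0,2)
Op 7: inc R0 by 4 -> R0=(5,0,2) value=7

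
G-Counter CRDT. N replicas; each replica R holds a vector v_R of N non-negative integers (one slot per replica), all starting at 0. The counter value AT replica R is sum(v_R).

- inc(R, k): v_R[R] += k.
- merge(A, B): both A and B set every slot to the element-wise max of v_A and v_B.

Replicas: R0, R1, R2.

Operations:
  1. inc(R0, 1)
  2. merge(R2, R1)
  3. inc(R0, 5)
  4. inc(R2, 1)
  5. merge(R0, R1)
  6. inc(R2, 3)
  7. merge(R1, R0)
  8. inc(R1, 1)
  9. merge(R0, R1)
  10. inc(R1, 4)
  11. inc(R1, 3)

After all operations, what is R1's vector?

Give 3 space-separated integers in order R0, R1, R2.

Op 1: inc R0 by 1 -> R0=(1,0,0) value=1
Op 2: merge R2<->R1 -> R2=(0,0,0) R1=(0,0,0)
Op 3: inc R0 by 5 -> R0=(6,0,0) value=6
Op 4: inc R2 by 1 -> R2=(0,0,1) value=1
Op 5: merge R0<->R1 -> R0=(6,0,0) R1=(6,0,0)
Op 6: inc R2 by 3 -> R2=(0,0,4) value=4
Op 7: merge R1<->R0 -> R1=(6,0,0) R0=(6,0,0)
Op 8: inc R1 by 1 -> R1=(6,1,0) value=7
Op 9: merge R0<->R1 -> R0=(6,1,0) R1=(6,1,0)
Op 10: inc R1 by 4 -> R1=(6,5,0) value=11
Op 11: inc R1 by 3 -> R1=(6,8,0) value=14

Answer: 6 8 0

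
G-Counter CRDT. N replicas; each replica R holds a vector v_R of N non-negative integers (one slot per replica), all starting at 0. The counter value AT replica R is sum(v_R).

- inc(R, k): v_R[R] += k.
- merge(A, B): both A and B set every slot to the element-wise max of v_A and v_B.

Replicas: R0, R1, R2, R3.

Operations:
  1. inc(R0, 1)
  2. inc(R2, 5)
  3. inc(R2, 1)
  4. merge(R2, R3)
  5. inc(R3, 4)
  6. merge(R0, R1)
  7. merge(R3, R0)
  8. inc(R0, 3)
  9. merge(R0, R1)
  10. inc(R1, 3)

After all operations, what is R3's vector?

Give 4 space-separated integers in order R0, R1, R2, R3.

Answer: 1 0 6 4

Derivation:
Op 1: inc R0 by 1 -> R0=(1,0,0,0) value=1
Op 2: inc R2 by 5 -> R2=(0,0,5,0) value=5
Op 3: inc R2 by 1 -> R2=(0,0,6,0) value=6
Op 4: merge R2<->R3 -> R2=(0,0,6,0) R3=(0,0,6,0)
Op 5: inc R3 by 4 -> R3=(0,0,6,4) value=10
Op 6: merge R0<->R1 -> R0=(1,0,0,0) R1=(1,0,0,0)
Op 7: merge R3<->R0 -> R3=(1,0,6,4) R0=(1,0,6,4)
Op 8: inc R0 by 3 -> R0=(4,0,6,4) value=14
Op 9: merge R0<->R1 -> R0=(4,0,6,4) R1=(4,0,6,4)
Op 10: inc R1 by 3 -> R1=(4,3,6,4) value=17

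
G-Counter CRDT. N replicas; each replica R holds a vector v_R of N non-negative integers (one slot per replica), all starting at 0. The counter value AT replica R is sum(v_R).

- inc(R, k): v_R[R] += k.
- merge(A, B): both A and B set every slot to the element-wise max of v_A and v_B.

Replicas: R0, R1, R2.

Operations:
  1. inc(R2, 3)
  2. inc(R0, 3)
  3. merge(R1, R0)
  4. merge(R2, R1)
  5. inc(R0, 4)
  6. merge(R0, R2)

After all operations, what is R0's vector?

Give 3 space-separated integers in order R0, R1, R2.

Op 1: inc R2 by 3 -> R2=(0,0,3) value=3
Op 2: inc R0 by 3 -> R0=(3,0,0) value=3
Op 3: merge R1<->R0 -> R1=(3,0,0) R0=(3,0,0)
Op 4: merge R2<->R1 -> R2=(3,0,3) R1=(3,0,3)
Op 5: inc R0 by 4 -> R0=(7,0,0) value=7
Op 6: merge R0<->R2 -> R0=(7,0,3) R2=(7,0,3)

Answer: 7 0 3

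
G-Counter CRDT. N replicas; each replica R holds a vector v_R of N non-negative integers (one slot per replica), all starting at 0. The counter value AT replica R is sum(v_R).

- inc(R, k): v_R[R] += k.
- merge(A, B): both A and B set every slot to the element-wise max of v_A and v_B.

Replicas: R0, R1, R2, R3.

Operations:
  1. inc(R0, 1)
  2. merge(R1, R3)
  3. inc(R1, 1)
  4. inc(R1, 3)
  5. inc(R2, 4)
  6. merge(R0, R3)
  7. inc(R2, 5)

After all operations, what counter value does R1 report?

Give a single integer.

Op 1: inc R0 by 1 -> R0=(1,0,0,0) value=1
Op 2: merge R1<->R3 -> R1=(0,0,0,0) R3=(0,0,0,0)
Op 3: inc R1 by 1 -> R1=(0,1,0,0) value=1
Op 4: inc R1 by 3 -> R1=(0,4,0,0) value=4
Op 5: inc R2 by 4 -> R2=(0,0,4,0) value=4
Op 6: merge R0<->R3 -> R0=(1,0,0,0) R3=(1,0,0,0)
Op 7: inc R2 by 5 -> R2=(0,0,9,0) value=9

Answer: 4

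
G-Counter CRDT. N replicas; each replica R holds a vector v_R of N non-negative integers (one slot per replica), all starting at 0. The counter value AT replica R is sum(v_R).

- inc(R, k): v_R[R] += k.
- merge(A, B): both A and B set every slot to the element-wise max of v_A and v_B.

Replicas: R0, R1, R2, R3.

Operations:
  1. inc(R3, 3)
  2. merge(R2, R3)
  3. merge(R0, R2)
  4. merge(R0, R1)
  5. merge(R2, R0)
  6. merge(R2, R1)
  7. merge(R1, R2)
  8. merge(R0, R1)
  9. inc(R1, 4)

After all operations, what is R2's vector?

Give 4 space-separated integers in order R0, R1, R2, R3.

Op 1: inc R3 by 3 -> R3=(0,0,0,3) value=3
Op 2: merge R2<->R3 -> R2=(0,0,0,3) R3=(0,0,0,3)
Op 3: merge R0<->R2 -> R0=(0,0,0,3) R2=(0,0,0,3)
Op 4: merge R0<->R1 -> R0=(0,0,0,3) R1=(0,0,0,3)
Op 5: merge R2<->R0 -> R2=(0,0,0,3) R0=(0,0,0,3)
Op 6: merge R2<->R1 -> R2=(0,0,0,3) R1=(0,0,0,3)
Op 7: merge R1<->R2 -> R1=(0,0,0,3) R2=(0,0,0,3)
Op 8: merge R0<->R1 -> R0=(0,0,0,3) R1=(0,0,0,3)
Op 9: inc R1 by 4 -> R1=(0,4,0,3) value=7

Answer: 0 0 0 3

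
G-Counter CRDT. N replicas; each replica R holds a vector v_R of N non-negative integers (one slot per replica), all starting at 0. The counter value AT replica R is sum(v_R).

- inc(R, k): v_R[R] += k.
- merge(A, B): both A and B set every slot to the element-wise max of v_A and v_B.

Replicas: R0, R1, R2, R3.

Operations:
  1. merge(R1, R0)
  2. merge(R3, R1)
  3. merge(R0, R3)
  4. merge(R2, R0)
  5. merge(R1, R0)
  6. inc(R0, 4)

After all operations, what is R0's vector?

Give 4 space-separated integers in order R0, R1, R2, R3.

Answer: 4 0 0 0

Derivation:
Op 1: merge R1<->R0 -> R1=(0,0,0,0) R0=(0,0,0,0)
Op 2: merge R3<->R1 -> R3=(0,0,0,0) R1=(0,0,0,0)
Op 3: merge R0<->R3 -> R0=(0,0,0,0) R3=(0,0,0,0)
Op 4: merge R2<->R0 -> R2=(0,0,0,0) R0=(0,0,0,0)
Op 5: merge R1<->R0 -> R1=(0,0,0,0) R0=(0,0,0,0)
Op 6: inc R0 by 4 -> R0=(4,0,0,0) value=4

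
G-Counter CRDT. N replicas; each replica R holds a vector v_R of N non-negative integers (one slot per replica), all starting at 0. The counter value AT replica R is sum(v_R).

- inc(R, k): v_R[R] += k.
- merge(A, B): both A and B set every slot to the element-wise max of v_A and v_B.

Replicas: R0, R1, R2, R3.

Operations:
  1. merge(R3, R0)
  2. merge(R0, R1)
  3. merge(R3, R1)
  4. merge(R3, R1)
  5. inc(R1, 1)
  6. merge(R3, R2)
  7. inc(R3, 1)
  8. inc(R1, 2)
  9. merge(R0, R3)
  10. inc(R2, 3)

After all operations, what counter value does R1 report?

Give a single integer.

Op 1: merge R3<->R0 -> R3=(0,0,0,0) R0=(0,0,0,0)
Op 2: merge R0<->R1 -> R0=(0,0,0,0) R1=(0,0,0,0)
Op 3: merge R3<->R1 -> R3=(0,0,0,0) R1=(0,0,0,0)
Op 4: merge R3<->R1 -> R3=(0,0,0,0) R1=(0,0,0,0)
Op 5: inc R1 by 1 -> R1=(0,1,0,0) value=1
Op 6: merge R3<->R2 -> R3=(0,0,0,0) R2=(0,0,0,0)
Op 7: inc R3 by 1 -> R3=(0,0,0,1) value=1
Op 8: inc R1 by 2 -> R1=(0,3,0,0) value=3
Op 9: merge R0<->R3 -> R0=(0,0,0,1) R3=(0,0,0,1)
Op 10: inc R2 by 3 -> R2=(0,0,3,0) value=3

Answer: 3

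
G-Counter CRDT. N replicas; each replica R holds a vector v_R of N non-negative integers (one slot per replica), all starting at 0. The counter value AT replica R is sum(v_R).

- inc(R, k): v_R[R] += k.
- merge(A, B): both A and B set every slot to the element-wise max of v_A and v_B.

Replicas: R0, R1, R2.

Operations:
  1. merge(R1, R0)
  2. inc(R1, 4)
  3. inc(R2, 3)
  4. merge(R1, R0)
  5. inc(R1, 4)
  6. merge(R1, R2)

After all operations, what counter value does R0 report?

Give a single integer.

Answer: 4

Derivation:
Op 1: merge R1<->R0 -> R1=(0,0,0) R0=(0,0,0)
Op 2: inc R1 by 4 -> R1=(0,4,0) value=4
Op 3: inc R2 by 3 -> R2=(0,0,3) value=3
Op 4: merge R1<->R0 -> R1=(0,4,0) R0=(0,4,0)
Op 5: inc R1 by 4 -> R1=(0,8,0) value=8
Op 6: merge R1<->R2 -> R1=(0,8,3) R2=(0,8,3)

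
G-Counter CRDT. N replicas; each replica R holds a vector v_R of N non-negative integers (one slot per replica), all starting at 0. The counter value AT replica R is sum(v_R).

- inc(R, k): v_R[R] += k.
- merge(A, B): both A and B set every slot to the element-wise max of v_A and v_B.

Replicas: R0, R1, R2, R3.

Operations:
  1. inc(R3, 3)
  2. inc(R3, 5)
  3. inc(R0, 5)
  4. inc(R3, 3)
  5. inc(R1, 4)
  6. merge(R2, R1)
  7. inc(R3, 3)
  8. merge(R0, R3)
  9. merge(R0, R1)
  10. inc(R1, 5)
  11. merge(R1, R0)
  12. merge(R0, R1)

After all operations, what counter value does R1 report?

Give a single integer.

Answer: 28

Derivation:
Op 1: inc R3 by 3 -> R3=(0,0,0,3) value=3
Op 2: inc R3 by 5 -> R3=(0,0,0,8) value=8
Op 3: inc R0 by 5 -> R0=(5,0,0,0) value=5
Op 4: inc R3 by 3 -> R3=(0,0,0,11) value=11
Op 5: inc R1 by 4 -> R1=(0,4,0,0) value=4
Op 6: merge R2<->R1 -> R2=(0,4,0,0) R1=(0,4,0,0)
Op 7: inc R3 by 3 -> R3=(0,0,0,14) value=14
Op 8: merge R0<->R3 -> R0=(5,0,0,14) R3=(5,0,0,14)
Op 9: merge R0<->R1 -> R0=(5,4,0,14) R1=(5,4,0,14)
Op 10: inc R1 by 5 -> R1=(5,9,0,14) value=28
Op 11: merge R1<->R0 -> R1=(5,9,0,14) R0=(5,9,0,14)
Op 12: merge R0<->R1 -> R0=(5,9,0,14) R1=(5,9,0,14)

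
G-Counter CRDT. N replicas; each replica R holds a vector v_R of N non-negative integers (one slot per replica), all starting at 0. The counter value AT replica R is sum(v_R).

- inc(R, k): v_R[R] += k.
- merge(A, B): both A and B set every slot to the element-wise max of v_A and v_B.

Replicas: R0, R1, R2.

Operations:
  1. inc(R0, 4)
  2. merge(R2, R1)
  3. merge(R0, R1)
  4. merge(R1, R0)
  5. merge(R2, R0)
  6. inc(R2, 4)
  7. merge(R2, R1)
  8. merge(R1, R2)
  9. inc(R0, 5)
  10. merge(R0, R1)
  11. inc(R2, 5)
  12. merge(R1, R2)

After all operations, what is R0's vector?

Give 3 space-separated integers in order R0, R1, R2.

Answer: 9 0 4

Derivation:
Op 1: inc R0 by 4 -> R0=(4,0,0) value=4
Op 2: merge R2<->R1 -> R2=(0,0,0) R1=(0,0,0)
Op 3: merge R0<->R1 -> R0=(4,0,0) R1=(4,0,0)
Op 4: merge R1<->R0 -> R1=(4,0,0) R0=(4,0,0)
Op 5: merge R2<->R0 -> R2=(4,0,0) R0=(4,0,0)
Op 6: inc R2 by 4 -> R2=(4,0,4) value=8
Op 7: merge R2<->R1 -> R2=(4,0,4) R1=(4,0,4)
Op 8: merge R1<->R2 -> R1=(4,0,4) R2=(4,0,4)
Op 9: inc R0 by 5 -> R0=(9,0,0) value=9
Op 10: merge R0<->R1 -> R0=(9,0,4) R1=(9,0,4)
Op 11: inc R2 by 5 -> R2=(4,0,9) value=13
Op 12: merge R1<->R2 -> R1=(9,0,9) R2=(9,0,9)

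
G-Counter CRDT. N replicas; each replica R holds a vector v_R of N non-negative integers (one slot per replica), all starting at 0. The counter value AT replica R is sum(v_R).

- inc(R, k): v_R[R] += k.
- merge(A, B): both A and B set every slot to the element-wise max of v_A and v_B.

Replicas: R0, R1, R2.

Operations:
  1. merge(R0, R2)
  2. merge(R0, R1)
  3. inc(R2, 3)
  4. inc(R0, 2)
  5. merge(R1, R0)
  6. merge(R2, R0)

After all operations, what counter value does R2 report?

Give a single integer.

Answer: 5

Derivation:
Op 1: merge R0<->R2 -> R0=(0,0,0) R2=(0,0,0)
Op 2: merge R0<->R1 -> R0=(0,0,0) R1=(0,0,0)
Op 3: inc R2 by 3 -> R2=(0,0,3) value=3
Op 4: inc R0 by 2 -> R0=(2,0,0) value=2
Op 5: merge R1<->R0 -> R1=(2,0,0) R0=(2,0,0)
Op 6: merge R2<->R0 -> R2=(2,0,3) R0=(2,0,3)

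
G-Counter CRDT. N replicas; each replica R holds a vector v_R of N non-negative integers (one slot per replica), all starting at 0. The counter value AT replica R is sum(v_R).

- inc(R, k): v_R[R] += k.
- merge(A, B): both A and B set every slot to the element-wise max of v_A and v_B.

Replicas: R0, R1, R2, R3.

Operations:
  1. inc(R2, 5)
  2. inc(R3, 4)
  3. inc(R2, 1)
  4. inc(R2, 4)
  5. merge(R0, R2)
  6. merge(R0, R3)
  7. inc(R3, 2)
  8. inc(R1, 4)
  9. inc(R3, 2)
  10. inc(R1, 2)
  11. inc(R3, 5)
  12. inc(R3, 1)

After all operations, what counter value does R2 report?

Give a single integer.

Answer: 10

Derivation:
Op 1: inc R2 by 5 -> R2=(0,0,5,0) value=5
Op 2: inc R3 by 4 -> R3=(0,0,0,4) value=4
Op 3: inc R2 by 1 -> R2=(0,0,6,0) value=6
Op 4: inc R2 by 4 -> R2=(0,0,10,0) value=10
Op 5: merge R0<->R2 -> R0=(0,0,10,0) R2=(0,0,10,0)
Op 6: merge R0<->R3 -> R0=(0,0,10,4) R3=(0,0,10,4)
Op 7: inc R3 by 2 -> R3=(0,0,10,6) value=16
Op 8: inc R1 by 4 -> R1=(0,4,0,0) value=4
Op 9: inc R3 by 2 -> R3=(0,0,10,8) value=18
Op 10: inc R1 by 2 -> R1=(0,6,0,0) value=6
Op 11: inc R3 by 5 -> R3=(0,0,10,13) value=23
Op 12: inc R3 by 1 -> R3=(0,0,10,14) value=24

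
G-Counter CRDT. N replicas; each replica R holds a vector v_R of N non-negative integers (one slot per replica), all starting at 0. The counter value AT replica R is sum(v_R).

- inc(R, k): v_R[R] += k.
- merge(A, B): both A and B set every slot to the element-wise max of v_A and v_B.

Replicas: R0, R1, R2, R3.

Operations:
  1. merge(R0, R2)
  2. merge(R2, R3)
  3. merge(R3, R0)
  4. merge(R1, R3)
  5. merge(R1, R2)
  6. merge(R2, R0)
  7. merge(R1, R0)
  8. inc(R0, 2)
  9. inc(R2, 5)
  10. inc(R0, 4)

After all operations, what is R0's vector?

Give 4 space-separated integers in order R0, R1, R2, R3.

Op 1: merge R0<->R2 -> R0=(0,0,0,0) R2=(0,0,0,0)
Op 2: merge R2<->R3 -> R2=(0,0,0,0) R3=(0,0,0,0)
Op 3: merge R3<->R0 -> R3=(0,0,0,0) R0=(0,0,0,0)
Op 4: merge R1<->R3 -> R1=(0,0,0,0) R3=(0,0,0,0)
Op 5: merge R1<->R2 -> R1=(0,0,0,0) R2=(0,0,0,0)
Op 6: merge R2<->R0 -> R2=(0,0,0,0) R0=(0,0,0,0)
Op 7: merge R1<->R0 -> R1=(0,0,0,0) R0=(0,0,0,0)
Op 8: inc R0 by 2 -> R0=(2,0,0,0) value=2
Op 9: inc R2 by 5 -> R2=(0,0,5,0) value=5
Op 10: inc R0 by 4 -> R0=(6,0,0,0) value=6

Answer: 6 0 0 0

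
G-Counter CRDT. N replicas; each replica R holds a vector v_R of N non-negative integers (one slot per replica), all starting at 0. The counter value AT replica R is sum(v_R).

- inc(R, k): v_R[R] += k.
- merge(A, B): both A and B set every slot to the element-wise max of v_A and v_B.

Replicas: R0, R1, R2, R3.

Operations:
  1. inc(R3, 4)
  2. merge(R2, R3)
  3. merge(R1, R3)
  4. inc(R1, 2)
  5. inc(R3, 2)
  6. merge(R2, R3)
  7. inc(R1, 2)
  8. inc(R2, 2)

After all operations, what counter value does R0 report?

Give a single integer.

Op 1: inc R3 by 4 -> R3=(0,0,0,4) value=4
Op 2: merge R2<->R3 -> R2=(0,0,0,4) R3=(0,0,0,4)
Op 3: merge R1<->R3 -> R1=(0,0,0,4) R3=(0,0,0,4)
Op 4: inc R1 by 2 -> R1=(0,2,0,4) value=6
Op 5: inc R3 by 2 -> R3=(0,0,0,6) value=6
Op 6: merge R2<->R3 -> R2=(0,0,0,6) R3=(0,0,0,6)
Op 7: inc R1 by 2 -> R1=(0,4,0,4) value=8
Op 8: inc R2 by 2 -> R2=(0,0,2,6) value=8

Answer: 0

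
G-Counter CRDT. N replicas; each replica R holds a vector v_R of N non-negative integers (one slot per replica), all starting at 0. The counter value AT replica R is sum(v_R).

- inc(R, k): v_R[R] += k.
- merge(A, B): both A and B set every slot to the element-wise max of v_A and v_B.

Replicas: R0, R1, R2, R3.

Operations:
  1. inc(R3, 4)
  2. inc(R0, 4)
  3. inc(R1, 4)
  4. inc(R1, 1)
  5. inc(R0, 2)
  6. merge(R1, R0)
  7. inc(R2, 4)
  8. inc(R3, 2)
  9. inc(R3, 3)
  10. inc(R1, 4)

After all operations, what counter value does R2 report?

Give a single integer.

Answer: 4

Derivation:
Op 1: inc R3 by 4 -> R3=(0,0,0,4) value=4
Op 2: inc R0 by 4 -> R0=(4,0,0,0) value=4
Op 3: inc R1 by 4 -> R1=(0,4,0,0) value=4
Op 4: inc R1 by 1 -> R1=(0,5,0,0) value=5
Op 5: inc R0 by 2 -> R0=(6,0,0,0) value=6
Op 6: merge R1<->R0 -> R1=(6,5,0,0) R0=(6,5,0,0)
Op 7: inc R2 by 4 -> R2=(0,0,4,0) value=4
Op 8: inc R3 by 2 -> R3=(0,0,0,6) value=6
Op 9: inc R3 by 3 -> R3=(0,0,0,9) value=9
Op 10: inc R1 by 4 -> R1=(6,9,0,0) value=15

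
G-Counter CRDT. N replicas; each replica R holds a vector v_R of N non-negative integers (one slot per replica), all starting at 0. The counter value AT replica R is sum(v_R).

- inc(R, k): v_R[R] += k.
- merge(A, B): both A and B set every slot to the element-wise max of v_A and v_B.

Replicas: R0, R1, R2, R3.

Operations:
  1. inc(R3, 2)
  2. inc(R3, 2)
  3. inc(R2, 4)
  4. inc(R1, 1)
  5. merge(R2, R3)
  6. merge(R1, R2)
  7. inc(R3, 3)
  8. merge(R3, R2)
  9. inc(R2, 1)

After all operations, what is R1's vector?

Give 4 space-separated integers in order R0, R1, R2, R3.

Answer: 0 1 4 4

Derivation:
Op 1: inc R3 by 2 -> R3=(0,0,0,2) value=2
Op 2: inc R3 by 2 -> R3=(0,0,0,4) value=4
Op 3: inc R2 by 4 -> R2=(0,0,4,0) value=4
Op 4: inc R1 by 1 -> R1=(0,1,0,0) value=1
Op 5: merge R2<->R3 -> R2=(0,0,4,4) R3=(0,0,4,4)
Op 6: merge R1<->R2 -> R1=(0,1,4,4) R2=(0,1,4,4)
Op 7: inc R3 by 3 -> R3=(0,0,4,7) value=11
Op 8: merge R3<->R2 -> R3=(0,1,4,7) R2=(0,1,4,7)
Op 9: inc R2 by 1 -> R2=(0,1,5,7) value=13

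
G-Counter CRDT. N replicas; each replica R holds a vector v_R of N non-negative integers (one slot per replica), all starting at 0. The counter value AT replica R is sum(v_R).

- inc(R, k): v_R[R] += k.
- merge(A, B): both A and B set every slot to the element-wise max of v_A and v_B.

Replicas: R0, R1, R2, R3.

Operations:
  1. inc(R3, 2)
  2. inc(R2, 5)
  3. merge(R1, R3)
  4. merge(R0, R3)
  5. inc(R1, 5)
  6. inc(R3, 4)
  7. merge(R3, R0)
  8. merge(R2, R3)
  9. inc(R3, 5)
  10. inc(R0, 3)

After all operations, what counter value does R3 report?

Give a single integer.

Answer: 16

Derivation:
Op 1: inc R3 by 2 -> R3=(0,0,0,2) value=2
Op 2: inc R2 by 5 -> R2=(0,0,5,0) value=5
Op 3: merge R1<->R3 -> R1=(0,0,0,2) R3=(0,0,0,2)
Op 4: merge R0<->R3 -> R0=(0,0,0,2) R3=(0,0,0,2)
Op 5: inc R1 by 5 -> R1=(0,5,0,2) value=7
Op 6: inc R3 by 4 -> R3=(0,0,0,6) value=6
Op 7: merge R3<->R0 -> R3=(0,0,0,6) R0=(0,0,0,6)
Op 8: merge R2<->R3 -> R2=(0,0,5,6) R3=(0,0,5,6)
Op 9: inc R3 by 5 -> R3=(0,0,5,11) value=16
Op 10: inc R0 by 3 -> R0=(3,0,0,6) value=9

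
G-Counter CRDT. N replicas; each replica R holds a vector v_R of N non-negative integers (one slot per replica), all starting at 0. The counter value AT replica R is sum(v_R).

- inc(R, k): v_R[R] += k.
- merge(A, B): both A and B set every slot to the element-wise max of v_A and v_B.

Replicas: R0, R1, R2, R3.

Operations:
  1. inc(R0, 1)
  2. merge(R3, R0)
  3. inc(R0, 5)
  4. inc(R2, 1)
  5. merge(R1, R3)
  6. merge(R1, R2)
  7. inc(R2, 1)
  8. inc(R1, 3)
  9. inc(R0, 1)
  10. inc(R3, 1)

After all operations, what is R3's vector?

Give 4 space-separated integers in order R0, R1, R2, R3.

Op 1: inc R0 by 1 -> R0=(1,0,0,0) value=1
Op 2: merge R3<->R0 -> R3=(1,0,0,0) R0=(1,0,0,0)
Op 3: inc R0 by 5 -> R0=(6,0,0,0) value=6
Op 4: inc R2 by 1 -> R2=(0,0,1,0) value=1
Op 5: merge R1<->R3 -> R1=(1,0,0,0) R3=(1,0,0,0)
Op 6: merge R1<->R2 -> R1=(1,0,1,0) R2=(1,0,1,0)
Op 7: inc R2 by 1 -> R2=(1,0,2,0) value=3
Op 8: inc R1 by 3 -> R1=(1,3,1,0) value=5
Op 9: inc R0 by 1 -> R0=(7,0,0,0) value=7
Op 10: inc R3 by 1 -> R3=(1,0,0,1) value=2

Answer: 1 0 0 1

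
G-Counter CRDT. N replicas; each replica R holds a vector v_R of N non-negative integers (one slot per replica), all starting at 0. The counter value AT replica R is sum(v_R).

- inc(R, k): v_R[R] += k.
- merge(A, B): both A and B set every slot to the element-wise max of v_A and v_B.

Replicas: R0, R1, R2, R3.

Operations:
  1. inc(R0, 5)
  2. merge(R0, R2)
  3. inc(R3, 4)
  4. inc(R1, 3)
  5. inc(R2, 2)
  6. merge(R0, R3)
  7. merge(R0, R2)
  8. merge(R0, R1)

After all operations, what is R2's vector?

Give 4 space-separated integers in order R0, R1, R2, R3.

Answer: 5 0 2 4

Derivation:
Op 1: inc R0 by 5 -> R0=(5,0,0,0) value=5
Op 2: merge R0<->R2 -> R0=(5,0,0,0) R2=(5,0,0,0)
Op 3: inc R3 by 4 -> R3=(0,0,0,4) value=4
Op 4: inc R1 by 3 -> R1=(0,3,0,0) value=3
Op 5: inc R2 by 2 -> R2=(5,0,2,0) value=7
Op 6: merge R0<->R3 -> R0=(5,0,0,4) R3=(5,0,0,4)
Op 7: merge R0<->R2 -> R0=(5,0,2,4) R2=(5,0,2,4)
Op 8: merge R0<->R1 -> R0=(5,3,2,4) R1=(5,3,2,4)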